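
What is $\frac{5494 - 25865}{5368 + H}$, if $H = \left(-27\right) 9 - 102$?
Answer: $- \frac{20371}{5023} \approx -4.0555$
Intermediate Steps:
$H = -345$ ($H = -243 - 102 = -345$)
$\frac{5494 - 25865}{5368 + H} = \frac{5494 - 25865}{5368 - 345} = - \frac{20371}{5023}$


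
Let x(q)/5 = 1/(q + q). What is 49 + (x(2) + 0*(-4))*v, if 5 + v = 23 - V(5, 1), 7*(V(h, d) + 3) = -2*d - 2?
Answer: 2127/28 ≈ 75.964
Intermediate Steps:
V(h, d) = -23/7 - 2*d/7 (V(h, d) = -3 + (-2*d - 2)/7 = -3 + (-2 - 2*d)/7 = -3 + (-2/7 - 2*d/7) = -23/7 - 2*d/7)
x(q) = 5/(2*q) (x(q) = 5/(q + q) = 5/((2*q)) = 5*(1/(2*q)) = 5/(2*q))
v = 151/7 (v = -5 + (23 - (-23/7 - 2/7*1)) = -5 + (23 - (-23/7 - 2/7)) = -5 + (23 - 1*(-25/7)) = -5 + (23 + 25/7) = -5 + 186/7 = 151/7 ≈ 21.571)
49 + (x(2) + 0*(-4))*v = 49 + ((5/2)/2 + 0*(-4))*(151/7) = 49 + ((5/2)*(½) + 0)*(151/7) = 49 + (5/4 + 0)*(151/7) = 49 + (5/4)*(151/7) = 49 + 755/28 = 2127/28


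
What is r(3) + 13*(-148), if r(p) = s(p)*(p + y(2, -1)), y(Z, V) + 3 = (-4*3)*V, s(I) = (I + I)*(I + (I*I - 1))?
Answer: -1132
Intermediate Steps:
s(I) = 2*I*(-1 + I + I²) (s(I) = (2*I)*(I + (I² - 1)) = (2*I)*(I + (-1 + I²)) = (2*I)*(-1 + I + I²) = 2*I*(-1 + I + I²))
y(Z, V) = -3 - 12*V (y(Z, V) = -3 + (-4*3)*V = -3 - 12*V)
r(p) = 2*p*(9 + p)*(-1 + p + p²) (r(p) = (2*p*(-1 + p + p²))*(p + (-3 - 12*(-1))) = (2*p*(-1 + p + p²))*(p + (-3 + 12)) = (2*p*(-1 + p + p²))*(p + 9) = (2*p*(-1 + p + p²))*(9 + p) = 2*p*(9 + p)*(-1 + p + p²))
r(3) + 13*(-148) = 2*3*(9 + 3)*(-1 + 3 + 3²) + 13*(-148) = 2*3*12*(-1 + 3 + 9) - 1924 = 2*3*12*11 - 1924 = 792 - 1924 = -1132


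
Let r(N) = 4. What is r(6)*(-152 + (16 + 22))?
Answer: -456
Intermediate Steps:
r(6)*(-152 + (16 + 22)) = 4*(-152 + (16 + 22)) = 4*(-152 + 38) = 4*(-114) = -456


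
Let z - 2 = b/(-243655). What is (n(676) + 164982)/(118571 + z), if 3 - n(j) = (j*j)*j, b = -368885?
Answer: -518818441249/199250160 ≈ -2603.9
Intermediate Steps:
n(j) = 3 - j³ (n(j) = 3 - j*j*j = 3 - j²*j = 3 - j³)
z = 171239/48731 (z = 2 - 368885/(-243655) = 2 - 368885*(-1/243655) = 2 + 73777/48731 = 171239/48731 ≈ 3.5140)
(n(676) + 164982)/(118571 + z) = ((3 - 1*676³) + 164982)/(118571 + 171239/48731) = ((3 - 1*308915776) + 164982)/(5778254640/48731) = ((3 - 308915776) + 164982)*(48731/5778254640) = (-308915773 + 164982)*(48731/5778254640) = -308750791*48731/5778254640 = -518818441249/199250160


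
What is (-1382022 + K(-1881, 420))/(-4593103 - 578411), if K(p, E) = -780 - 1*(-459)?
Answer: 460781/1723838 ≈ 0.26730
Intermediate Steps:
K(p, E) = -321 (K(p, E) = -780 + 459 = -321)
(-1382022 + K(-1881, 420))/(-4593103 - 578411) = (-1382022 - 321)/(-4593103 - 578411) = -1382343/(-5171514) = -1382343*(-1/5171514) = 460781/1723838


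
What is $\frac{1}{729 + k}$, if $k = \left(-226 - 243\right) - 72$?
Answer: $\frac{1}{188} \approx 0.0053191$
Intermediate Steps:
$k = -541$ ($k = -469 - 72 = -541$)
$\frac{1}{729 + k} = \frac{1}{729 - 541} = \frac{1}{188}$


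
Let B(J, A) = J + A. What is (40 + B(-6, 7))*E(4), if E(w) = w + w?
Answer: 328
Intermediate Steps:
E(w) = 2*w
B(J, A) = A + J
(40 + B(-6, 7))*E(4) = (40 + (7 - 6))*(2*4) = (40 + 1)*8 = 41*8 = 328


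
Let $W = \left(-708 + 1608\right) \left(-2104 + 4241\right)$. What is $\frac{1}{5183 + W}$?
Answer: $\frac{1}{1928483} \approx 5.1854 \cdot 10^{-7}$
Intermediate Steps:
$W = 1923300$ ($W = 900 \cdot 2137 = 1923300$)
$\frac{1}{5183 + W} = \frac{1}{5183 + 1923300} = \frac{1}{1928483}$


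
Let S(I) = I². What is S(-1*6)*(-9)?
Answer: -324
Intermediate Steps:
S(-1*6)*(-9) = (-1*6)²*(-9) = (-6)²*(-9) = 36*(-9) = -324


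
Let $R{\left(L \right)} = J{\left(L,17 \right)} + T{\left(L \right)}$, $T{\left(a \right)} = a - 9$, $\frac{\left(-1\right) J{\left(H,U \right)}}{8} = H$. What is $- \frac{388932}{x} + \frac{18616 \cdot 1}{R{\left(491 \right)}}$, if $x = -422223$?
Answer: $- \frac{1086640616}{242496743} \approx -4.481$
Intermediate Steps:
$J{\left(H,U \right)} = - 8 H$
$T{\left(a \right)} = -9 + a$
$R{\left(L \right)} = -9 - 7 L$ ($R{\left(L \right)} = - 8 L + \left(-9 + L\right) = -9 - 7 L$)
$- \frac{388932}{x} + \frac{18616 \cdot 1}{R{\left(491 \right)}} = - \frac{388932}{-422223} + \frac{18616 \cdot 1}{-9 - 3437} = \left(-388932\right) \left(- \frac{1}{422223}\right) + \frac{18616}{-9 - 3437} = \frac{129644}{140741} + \frac{18616}{-3446} = \frac{129644}{140741} + 18616 \left(- \frac{1}{3446}\right) = \frac{129644}{140741} - \frac{9308}{1723} = - \frac{1086640616}{242496743}$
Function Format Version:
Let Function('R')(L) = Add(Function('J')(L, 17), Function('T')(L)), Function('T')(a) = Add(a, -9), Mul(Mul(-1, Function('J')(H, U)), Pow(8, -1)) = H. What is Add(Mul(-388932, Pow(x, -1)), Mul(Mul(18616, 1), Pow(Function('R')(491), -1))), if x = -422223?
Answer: Rational(-1086640616, 242496743) ≈ -4.4810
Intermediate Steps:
Function('J')(H, U) = Mul(-8, H)
Function('T')(a) = Add(-9, a)
Function('R')(L) = Add(-9, Mul(-7, L)) (Function('R')(L) = Add(Mul(-8, L), Add(-9, L)) = Add(-9, Mul(-7, L)))
Add(Mul(-388932, Pow(x, -1)), Mul(Mul(18616, 1), Pow(Function('R')(491), -1))) = Add(Mul(-388932, Pow(-422223, -1)), Mul(Mul(18616, 1), Pow(Add(-9, Mul(-7, 491)), -1))) = Add(Mul(-388932, Rational(-1, 422223)), Mul(18616, Pow(Add(-9, -3437), -1))) = Add(Rational(129644, 140741), Mul(18616, Pow(-3446, -1))) = Add(Rational(129644, 140741), Mul(18616, Rational(-1, 3446))) = Add(Rational(129644, 140741), Rational(-9308, 1723)) = Rational(-1086640616, 242496743)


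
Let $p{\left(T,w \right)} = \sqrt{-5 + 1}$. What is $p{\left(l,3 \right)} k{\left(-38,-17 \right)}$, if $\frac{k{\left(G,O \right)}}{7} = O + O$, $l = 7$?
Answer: $- 476 i \approx - 476.0 i$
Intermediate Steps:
$k{\left(G,O \right)} = 14 O$ ($k{\left(G,O \right)} = 7 \left(O + O\right) = 7 \cdot 2 O = 14 O$)
$p{\left(T,w \right)} = 2 i$ ($p{\left(T,w \right)} = \sqrt{-4} = 2 i$)
$p{\left(l,3 \right)} k{\left(-38,-17 \right)} = 2 i 14 \left(-17\right) = 2 i \left(-238\right) = - 476 i$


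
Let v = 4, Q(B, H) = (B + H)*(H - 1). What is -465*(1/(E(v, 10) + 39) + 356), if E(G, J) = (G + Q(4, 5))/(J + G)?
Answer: -48506475/293 ≈ -1.6555e+5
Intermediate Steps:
Q(B, H) = (-1 + H)*(B + H) (Q(B, H) = (B + H)*(-1 + H) = (-1 + H)*(B + H))
E(G, J) = (36 + G)/(G + J) (E(G, J) = (G + (5² - 1*4 - 1*5 + 4*5))/(J + G) = (G + (25 - 4 - 5 + 20))/(G + J) = (G + 36)/(G + J) = (36 + G)/(G + J))
-465*(1/(E(v, 10) + 39) + 356) = -465*(1/((36 + 4)/(4 + 10) + 39) + 356) = -465*(1/(40/14 + 39) + 356) = -465*(1/((1/14)*40 + 39) + 356) = -465*(1/(20/7 + 39) + 356) = -465*(1/(293/7) + 356) = -465*(7/293 + 356) = -465*104315/293 = -48506475/293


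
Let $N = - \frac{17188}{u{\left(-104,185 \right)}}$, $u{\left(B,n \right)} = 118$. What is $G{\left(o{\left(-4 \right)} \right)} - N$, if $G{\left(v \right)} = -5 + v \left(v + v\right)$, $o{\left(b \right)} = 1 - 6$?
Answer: $\frac{11249}{59} \approx 190.66$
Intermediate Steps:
$o{\left(b \right)} = -5$
$G{\left(v \right)} = -5 + 2 v^{2}$ ($G{\left(v \right)} = -5 + v 2 v = -5 + 2 v^{2}$)
$N = - \frac{8594}{59}$ ($N = - \frac{17188}{118} = \left(-17188\right) \frac{1}{118} = - \frac{8594}{59} \approx -145.66$)
$G{\left(o{\left(-4 \right)} \right)} - N = \left(-5 + 2 \left(-5\right)^{2}\right) - - \frac{8594}{59} = \left(-5 + 2 \cdot 25\right) + \frac{8594}{59} = \left(-5 + 50\right) + \frac{8594}{59} = 45 + \frac{8594}{59} = \frac{11249}{59}$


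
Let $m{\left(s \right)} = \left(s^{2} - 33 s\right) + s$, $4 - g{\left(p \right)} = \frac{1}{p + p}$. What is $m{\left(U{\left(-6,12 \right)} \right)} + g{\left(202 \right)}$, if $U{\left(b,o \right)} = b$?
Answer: $\frac{93727}{404} \approx 232.0$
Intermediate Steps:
$g{\left(p \right)} = 4 - \frac{1}{2 p}$ ($g{\left(p \right)} = 4 - \frac{1}{p + p} = 4 - \frac{1}{2 p}$)
$m{\left(s \right)} = s^{2} - 32 s$
$m{\left(U{\left(-6,12 \right)} \right)} + g{\left(202 \right)} = - 6 \left(-32 - 6\right) + \left(4 - \frac{1}{2 \cdot 202}\right) = \left(-6\right) \left(-38\right) + \left(4 - \frac{1}{404}\right) = 228 + \left(4 - \frac{1}{404}\right) = 228 + \frac{1615}{404} = \frac{93727}{404}$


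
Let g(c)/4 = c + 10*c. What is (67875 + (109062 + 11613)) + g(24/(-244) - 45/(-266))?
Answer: 1529731428/8113 ≈ 1.8855e+5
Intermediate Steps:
g(c) = 44*c (g(c) = 4*(c + 10*c) = 4*(11*c) = 44*c)
(67875 + (109062 + 11613)) + g(24/(-244) - 45/(-266)) = (67875 + (109062 + 11613)) + 44*(24/(-244) - 45/(-266)) = (67875 + 120675) + 44*(24*(-1/244) - 45*(-1/266)) = 188550 + 44*(-6/61 + 45/266) = 188550 + 44*(1149/16226) = 188550 + 25278/8113 = 1529731428/8113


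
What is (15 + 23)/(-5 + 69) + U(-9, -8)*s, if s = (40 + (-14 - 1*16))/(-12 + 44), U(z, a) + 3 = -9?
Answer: -101/32 ≈ -3.1563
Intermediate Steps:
U(z, a) = -12 (U(z, a) = -3 - 9 = -12)
s = 5/16 (s = (40 + (-14 - 16))/32 = (40 - 30)*(1/32) = 10*(1/32) = 5/16 ≈ 0.31250)
(15 + 23)/(-5 + 69) + U(-9, -8)*s = (15 + 23)/(-5 + 69) - 12*5/16 = 38/64 - 15/4 = 38*(1/64) - 15/4 = 19/32 - 15/4 = -101/32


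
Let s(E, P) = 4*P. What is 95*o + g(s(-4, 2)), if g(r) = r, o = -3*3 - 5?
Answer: -1322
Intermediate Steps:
o = -14 (o = -9 - 5 = -14)
95*o + g(s(-4, 2)) = 95*(-14) + 4*2 = -1330 + 8 = -1322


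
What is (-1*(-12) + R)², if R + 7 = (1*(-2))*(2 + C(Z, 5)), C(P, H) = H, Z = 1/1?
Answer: 81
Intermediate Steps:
Z = 1 (Z = 1*1 = 1)
R = -21 (R = -7 + (1*(-2))*(2 + 5) = -7 - 2*7 = -7 - 14 = -21)
(-1*(-12) + R)² = (-1*(-12) - 21)² = (12 - 21)² = (-9)² = 81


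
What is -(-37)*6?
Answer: 222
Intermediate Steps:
-(-37)*6 = -37*(-6) = 222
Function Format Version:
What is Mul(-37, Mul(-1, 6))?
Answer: 222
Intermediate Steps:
Mul(-37, Mul(-1, 6)) = Mul(-37, -6) = 222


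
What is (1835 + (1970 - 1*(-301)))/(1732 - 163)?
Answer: 4106/1569 ≈ 2.6170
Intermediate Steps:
(1835 + (1970 - 1*(-301)))/(1732 - 163) = (1835 + (1970 + 301))/1569 = (1835 + 2271)*(1/1569) = 4106*(1/1569) = 4106/1569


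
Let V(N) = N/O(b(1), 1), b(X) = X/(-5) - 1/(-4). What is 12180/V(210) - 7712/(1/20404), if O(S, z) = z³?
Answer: -157355590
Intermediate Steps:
b(X) = ¼ - X/5 (b(X) = X*(-⅕) - 1*(-¼) = -X/5 + ¼ = ¼ - X/5)
V(N) = N (V(N) = N/(1³) = N/1 = N*1 = N)
12180/V(210) - 7712/(1/20404) = 12180/210 - 7712/(1/20404) = 12180*(1/210) - 7712/1/20404 = 58 - 7712*20404 = 58 - 157355648 = -157355590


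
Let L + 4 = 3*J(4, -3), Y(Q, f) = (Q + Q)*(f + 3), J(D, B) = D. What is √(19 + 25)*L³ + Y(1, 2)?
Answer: 10 + 1024*√11 ≈ 3406.2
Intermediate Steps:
Y(Q, f) = 2*Q*(3 + f) (Y(Q, f) = (2*Q)*(3 + f) = 2*Q*(3 + f))
L = 8 (L = -4 + 3*4 = -4 + 12 = 8)
√(19 + 25)*L³ + Y(1, 2) = √(19 + 25)*8³ + 2*1*(3 + 2) = √44*512 + 2*1*5 = (2*√11)*512 + 10 = 1024*√11 + 10 = 10 + 1024*√11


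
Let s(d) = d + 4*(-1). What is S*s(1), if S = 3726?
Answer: -11178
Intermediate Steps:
s(d) = -4 + d (s(d) = d - 4 = -4 + d)
S*s(1) = 3726*(-4 + 1) = 3726*(-3) = -11178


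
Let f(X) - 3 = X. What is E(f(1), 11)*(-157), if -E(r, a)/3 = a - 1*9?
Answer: 942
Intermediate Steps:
f(X) = 3 + X
E(r, a) = 27 - 3*a (E(r, a) = -3*(a - 1*9) = -3*(a - 9) = -3*(-9 + a) = 27 - 3*a)
E(f(1), 11)*(-157) = (27 - 3*11)*(-157) = (27 - 33)*(-157) = -6*(-157) = 942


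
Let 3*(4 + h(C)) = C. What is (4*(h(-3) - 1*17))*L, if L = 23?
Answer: -2024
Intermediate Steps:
h(C) = -4 + C/3
(4*(h(-3) - 1*17))*L = (4*((-4 + (⅓)*(-3)) - 1*17))*23 = (4*((-4 - 1) - 17))*23 = (4*(-5 - 17))*23 = (4*(-22))*23 = -88*23 = -2024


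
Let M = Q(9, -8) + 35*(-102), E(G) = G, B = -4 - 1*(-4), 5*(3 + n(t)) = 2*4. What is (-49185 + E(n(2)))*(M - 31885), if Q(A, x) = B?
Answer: 1743903812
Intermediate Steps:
n(t) = -7/5 (n(t) = -3 + (2*4)/5 = -3 + (1/5)*8 = -3 + 8/5 = -7/5)
B = 0 (B = -4 + 4 = 0)
Q(A, x) = 0
M = -3570 (M = 0 + 35*(-102) = 0 - 3570 = -3570)
(-49185 + E(n(2)))*(M - 31885) = (-49185 - 7/5)*(-3570 - 31885) = -245932/5*(-35455) = 1743903812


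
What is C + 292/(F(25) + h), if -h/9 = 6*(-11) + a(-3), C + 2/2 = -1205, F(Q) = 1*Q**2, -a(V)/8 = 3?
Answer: -1730318/1435 ≈ -1205.8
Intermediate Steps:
a(V) = -24 (a(V) = -8*3 = -24)
F(Q) = Q**2
C = -1206 (C = -1 - 1205 = -1206)
h = 810 (h = -9*(6*(-11) - 24) = -9*(-66 - 24) = -9*(-90) = 810)
C + 292/(F(25) + h) = -1206 + 292/(25**2 + 810) = -1206 + 292/(625 + 810) = -1206 + 292/1435 = -1730318/1435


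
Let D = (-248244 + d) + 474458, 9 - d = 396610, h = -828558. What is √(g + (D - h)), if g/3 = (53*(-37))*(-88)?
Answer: 5*√47035 ≈ 1084.4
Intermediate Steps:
d = -396601 (d = 9 - 1*396610 = 9 - 396610 = -396601)
D = -170387 (D = (-248244 - 396601) + 474458 = -644845 + 474458 = -170387)
g = 517704 (g = 3*((53*(-37))*(-88)) = 3*(-1961*(-88)) = 3*172568 = 517704)
√(g + (D - h)) = √(517704 + (-170387 - 1*(-828558))) = √(517704 + (-170387 + 828558)) = √(517704 + 658171) = √1175875 = 5*√47035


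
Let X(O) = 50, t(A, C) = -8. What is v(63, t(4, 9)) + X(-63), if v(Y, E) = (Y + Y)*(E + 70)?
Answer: 7862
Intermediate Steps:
v(Y, E) = 2*Y*(70 + E) (v(Y, E) = (2*Y)*(70 + E) = 2*Y*(70 + E))
v(63, t(4, 9)) + X(-63) = 2*63*(70 - 8) + 50 = 2*63*62 + 50 = 7812 + 50 = 7862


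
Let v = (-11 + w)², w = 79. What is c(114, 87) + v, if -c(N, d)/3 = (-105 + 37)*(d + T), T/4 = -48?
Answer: -16796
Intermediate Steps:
T = -192 (T = 4*(-48) = -192)
c(N, d) = -39168 + 204*d (c(N, d) = -3*(-105 + 37)*(d - 192) = -(-204)*(-192 + d) = -3*(13056 - 68*d) = -39168 + 204*d)
v = 4624 (v = (-11 + 79)² = 68² = 4624)
c(114, 87) + v = (-39168 + 204*87) + 4624 = (-39168 + 17748) + 4624 = -21420 + 4624 = -16796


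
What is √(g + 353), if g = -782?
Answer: I*√429 ≈ 20.712*I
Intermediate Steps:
√(g + 353) = √(-782 + 353) = √(-429) = I*√429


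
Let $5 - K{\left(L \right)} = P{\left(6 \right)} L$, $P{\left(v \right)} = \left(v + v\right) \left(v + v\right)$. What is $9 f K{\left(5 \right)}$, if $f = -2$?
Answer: $12870$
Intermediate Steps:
$P{\left(v \right)} = 4 v^{2}$ ($P{\left(v \right)} = 2 v 2 v = 4 v^{2}$)
$K{\left(L \right)} = 5 - 144 L$ ($K{\left(L \right)} = 5 - 4 \cdot 6^{2} L = 5 - 4 \cdot 36 L = 5 - 144 L$)
$9 f K{\left(5 \right)} = 9 \left(-2\right) \left(5 - 720\right) = - 18 \left(5 - 720\right) = \left(-18\right) \left(-715\right) = 12870$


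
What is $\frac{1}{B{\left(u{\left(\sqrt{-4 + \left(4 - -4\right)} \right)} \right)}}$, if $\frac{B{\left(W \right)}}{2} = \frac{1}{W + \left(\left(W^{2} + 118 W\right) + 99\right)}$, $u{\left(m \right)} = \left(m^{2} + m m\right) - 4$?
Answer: $\frac{591}{2} \approx 295.5$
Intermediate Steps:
$u{\left(m \right)} = -4 + 2 m^{2}$ ($u{\left(m \right)} = \left(m^{2} + m^{2}\right) - 4 = 2 m^{2} - 4 = -4 + 2 m^{2}$)
$B{\left(W \right)} = \frac{2}{99 + W^{2} + 119 W}$ ($B{\left(W \right)} = \frac{2}{W + \left(\left(W^{2} + 118 W\right) + 99\right)} = \frac{2}{W + \left(99 + W^{2} + 118 W\right)} = \frac{2}{99 + W^{2} + 119 W}$)
$\frac{1}{B{\left(u{\left(\sqrt{-4 + \left(4 - -4\right)} \right)} \right)}} = \frac{1}{2 \frac{1}{99 + \left(-4 + 2 \left(\sqrt{-4 + \left(4 - -4\right)}\right)^{2}\right)^{2} + 119 \left(-4 + 2 \left(\sqrt{-4 + \left(4 - -4\right)}\right)^{2}\right)}} = \frac{1}{2 \frac{1}{99 + \left(-4 + 2 \left(\sqrt{-4 + \left(4 + 4\right)}\right)^{2}\right)^{2} + 119 \left(-4 + 2 \left(\sqrt{-4 + \left(4 + 4\right)}\right)^{2}\right)}} = \frac{1}{2 \frac{1}{99 + \left(-4 + 2 \left(\sqrt{-4 + 8}\right)^{2}\right)^{2} + 119 \left(-4 + 2 \left(\sqrt{-4 + 8}\right)^{2}\right)}} = \frac{1}{2 \frac{1}{99 + \left(-4 + 2 \left(\sqrt{4}\right)^{2}\right)^{2} + 119 \left(-4 + 2 \left(\sqrt{4}\right)^{2}\right)}} = \frac{1}{2 \frac{1}{99 + \left(-4 + 2 \cdot 2^{2}\right)^{2} + 119 \left(-4 + 2 \cdot 2^{2}\right)}} = \frac{1}{2 \frac{1}{99 + \left(-4 + 2 \cdot 4\right)^{2} + 119 \left(-4 + 2 \cdot 4\right)}} = \frac{1}{2 \frac{1}{99 + \left(-4 + 8\right)^{2} + 119 \left(-4 + 8\right)}} = \frac{1}{2 \frac{1}{99 + 4^{2} + 119 \cdot 4}} = \frac{1}{2 \frac{1}{99 + 16 + 476}} = \frac{1}{2 \cdot \frac{1}{591}} = \frac{1}{\frac{2}{591}} = \frac{591}{2}$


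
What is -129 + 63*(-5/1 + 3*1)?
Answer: -255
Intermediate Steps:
-129 + 63*(-5/1 + 3*1) = -129 + 63*(-5*1 + 3) = -129 + 63*(-5 + 3) = -129 + 63*(-2) = -129 - 126 = -255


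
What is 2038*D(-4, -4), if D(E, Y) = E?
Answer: -8152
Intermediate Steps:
2038*D(-4, -4) = 2038*(-4) = -8152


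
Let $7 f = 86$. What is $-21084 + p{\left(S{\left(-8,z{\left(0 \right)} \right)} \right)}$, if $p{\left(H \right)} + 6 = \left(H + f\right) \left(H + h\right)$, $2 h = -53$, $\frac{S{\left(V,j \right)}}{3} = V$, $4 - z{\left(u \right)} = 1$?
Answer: $- \frac{143489}{7} \approx -20498.0$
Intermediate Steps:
$f = \frac{86}{7}$ ($f = \frac{1}{7} \cdot 86 = \frac{86}{7} \approx 12.286$)
$z{\left(u \right)} = 3$ ($z{\left(u \right)} = 4 - 1 = 3$)
$S{\left(V,j \right)} = 3 V$
$h = - \frac{53}{2}$ ($h = \frac{1}{2} \left(-53\right) = - \frac{53}{2} \approx -26.5$)
$p{\left(H \right)} = -6 + \left(- \frac{53}{2} + H\right) \left(\frac{86}{7} + H\right)$ ($p{\left(H \right)} = -6 + \left(H + \frac{86}{7}\right) \left(H - \frac{53}{2}\right) = -6 + \left(\frac{86}{7} + H\right) \left(- \frac{53}{2} + H\right) = -6 + \left(- \frac{53}{2} + H\right) \left(\frac{86}{7} + H\right)$)
$-21084 + p{\left(S{\left(-8,z{\left(0 \right)} \right)} \right)} = -21084 - \left(\frac{2321}{7} - 576 + \frac{199}{14} \cdot 3 \left(-8\right)\right) = -21084 - \left(- \frac{67}{7} - 576\right) = -21084 + \left(- \frac{2321}{7} + 576 + \frac{2388}{7}\right) = -21084 + \frac{4099}{7} = - \frac{143489}{7}$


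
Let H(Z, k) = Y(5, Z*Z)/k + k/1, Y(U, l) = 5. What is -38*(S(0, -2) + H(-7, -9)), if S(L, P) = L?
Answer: 3268/9 ≈ 363.11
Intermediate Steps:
H(Z, k) = k + 5/k (H(Z, k) = 5/k + k/1 = 5/k + k*1 = 5/k + k = k + 5/k)
-38*(S(0, -2) + H(-7, -9)) = -38*(0 + (-9 + 5/(-9))) = -38*(0 + (-9 + 5*(-⅑))) = -38*(0 + (-9 - 5/9)) = -38*(0 - 86/9) = -38*(-86/9) = 3268/9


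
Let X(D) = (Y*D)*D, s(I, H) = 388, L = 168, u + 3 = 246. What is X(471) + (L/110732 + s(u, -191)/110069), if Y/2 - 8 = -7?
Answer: 1351916872991516/3047040127 ≈ 4.4368e+5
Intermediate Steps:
Y = 2 (Y = 16 + 2*(-7) = 16 - 14 = 2)
u = 243 (u = -3 + 246 = 243)
X(D) = 2*D² (X(D) = (2*D)*D = 2*D²)
X(471) + (L/110732 + s(u, -191)/110069) = 2*471² + (168/110732 + 388/110069) = 2*221841 + (168*(1/110732) + 388*(1/110069)) = 443682 + (42/27683 + 388/110069) = 443682 + 15363902/3047040127 = 1351916872991516/3047040127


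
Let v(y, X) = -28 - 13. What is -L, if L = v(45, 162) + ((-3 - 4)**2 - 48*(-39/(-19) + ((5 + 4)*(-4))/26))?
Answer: 5944/247 ≈ 24.065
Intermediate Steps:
v(y, X) = -41
L = -5944/247 (L = -41 + ((-3 - 4)**2 - 48*(-39/(-19) + ((5 + 4)*(-4))/26)) = -41 + ((-7)**2 - 48*(-39*(-1/19) + (9*(-4))*(1/26))) = -41 + (49 - 48*(39/19 - 36*1/26)) = -41 + (49 - 48*(39/19 - 18/13)) = -41 + (49 - 48*165/247) = -41 + (49 - 7920/247) = -41 + 4183/247 = -5944/247 ≈ -24.065)
-L = -1*(-5944/247) = 5944/247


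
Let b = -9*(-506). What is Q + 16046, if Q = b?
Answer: 20600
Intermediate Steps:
b = 4554
Q = 4554
Q + 16046 = 4554 + 16046 = 20600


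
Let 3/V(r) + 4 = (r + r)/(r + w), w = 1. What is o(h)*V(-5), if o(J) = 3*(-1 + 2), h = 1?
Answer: -6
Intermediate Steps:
V(r) = 3/(-4 + 2*r/(1 + r)) (V(r) = 3/(-4 + (r + r)/(r + 1)) = 3/(-4 + (2*r)/(1 + r)) = 3/(-4 + 2*r/(1 + r)))
o(J) = 3 (o(J) = 3*1 = 3)
o(h)*V(-5) = 3*(3*(-1 - 1*(-5))/(2*(2 - 5))) = 3*((3/2)*(-1 + 5)/(-3)) = 3*((3/2)*(-⅓)*4) = 3*(-2) = -6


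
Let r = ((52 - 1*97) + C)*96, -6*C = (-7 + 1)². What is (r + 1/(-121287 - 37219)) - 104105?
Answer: -17277312507/158506 ≈ -1.0900e+5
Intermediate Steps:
C = -6 (C = -(-7 + 1)²/6 = -⅙*(-6)² = -⅙*36 = -6)
r = -4896 (r = ((52 - 1*97) - 6)*96 = ((52 - 97) - 6)*96 = (-45 - 6)*96 = -51*96 = -4896)
(r + 1/(-121287 - 37219)) - 104105 = (-4896 + 1/(-121287 - 37219)) - 104105 = (-4896 + 1/(-158506)) - 104105 = (-4896 - 1/158506) - 104105 = -776045377/158506 - 104105 = -17277312507/158506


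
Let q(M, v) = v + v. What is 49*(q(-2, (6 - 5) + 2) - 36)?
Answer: -1470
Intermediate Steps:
q(M, v) = 2*v
49*(q(-2, (6 - 5) + 2) - 36) = 49*(2*((6 - 5) + 2) - 36) = 49*(2*(1 + 2) - 36) = 49*(2*3 - 36) = 49*(6 - 36) = 49*(-30) = -1470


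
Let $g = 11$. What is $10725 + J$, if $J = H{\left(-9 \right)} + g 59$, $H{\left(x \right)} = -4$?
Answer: $11370$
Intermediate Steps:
$J = 645$ ($J = -4 + 11 \cdot 59 = -4 + 649 = 645$)
$10725 + J = 10725 + 645 = 11370$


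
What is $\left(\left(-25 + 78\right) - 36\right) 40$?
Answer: $680$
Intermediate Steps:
$\left(\left(-25 + 78\right) - 36\right) 40 = \left(53 - 36\right) 40 = 17 \cdot 40 = 680$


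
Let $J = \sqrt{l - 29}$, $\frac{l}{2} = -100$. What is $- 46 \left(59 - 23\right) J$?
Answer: $- 1656 i \sqrt{229} \approx - 25060.0 i$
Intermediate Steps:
$l = -200$ ($l = 2 \left(-100\right) = -200$)
$J = i \sqrt{229}$ ($J = \sqrt{-200 - 29} = \sqrt{-229} = i \sqrt{229} \approx 15.133 i$)
$- 46 \left(59 - 23\right) J = - 46 \left(59 - 23\right) i \sqrt{229} = \left(-46\right) 36 i \sqrt{229} = - 1656 i \sqrt{229}$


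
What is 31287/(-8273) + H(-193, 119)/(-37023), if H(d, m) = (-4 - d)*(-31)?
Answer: -52850814/14585299 ≈ -3.6236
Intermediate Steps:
H(d, m) = 124 + 31*d
31287/(-8273) + H(-193, 119)/(-37023) = 31287/(-8273) + (124 + 31*(-193))/(-37023) = 31287*(-1/8273) + (124 - 5983)*(-1/37023) = -31287/8273 - 5859*(-1/37023) = -31287/8273 + 279/1763 = -52850814/14585299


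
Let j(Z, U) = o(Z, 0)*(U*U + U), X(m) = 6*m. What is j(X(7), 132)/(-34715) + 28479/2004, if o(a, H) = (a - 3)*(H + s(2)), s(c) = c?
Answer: -585188329/23189620 ≈ -25.235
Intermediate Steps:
o(a, H) = (-3 + a)*(2 + H) (o(a, H) = (a - 3)*(H + 2) = (-3 + a)*(2 + H))
j(Z, U) = (-6 + 2*Z)*(U + U²) (j(Z, U) = (-6 - 3*0 + 2*Z + 0*Z)*(U*U + U) = (-6 + 0 + 2*Z + 0)*(U² + U) = (-6 + 2*Z)*(U + U²))
j(X(7), 132)/(-34715) + 28479/2004 = (2*132*(1 + 132)*(-3 + 6*7))/(-34715) + 28479/2004 = (2*132*133*(-3 + 42))*(-1/34715) + 28479*(1/2004) = (2*132*133*39)*(-1/34715) + 9493/668 = 1369368*(-1/34715) + 9493/668 = -1369368/34715 + 9493/668 = -585188329/23189620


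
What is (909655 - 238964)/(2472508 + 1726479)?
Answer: 670691/4198987 ≈ 0.15973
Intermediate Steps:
(909655 - 238964)/(2472508 + 1726479) = 670691/4198987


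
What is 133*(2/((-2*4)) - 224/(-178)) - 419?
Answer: -101417/356 ≈ -284.88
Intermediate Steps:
133*(2/((-2*4)) - 224/(-178)) - 419 = 133*(2/(-8) - 224*(-1/178)) - 419 = 133*(2*(-⅛) + 112/89) - 419 = 133*(-¼ + 112/89) - 419 = 133*(359/356) - 419 = 47747/356 - 419 = -101417/356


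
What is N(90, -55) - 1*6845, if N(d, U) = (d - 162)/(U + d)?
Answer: -239647/35 ≈ -6847.1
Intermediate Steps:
N(d, U) = (-162 + d)/(U + d)
N(90, -55) - 1*6845 = (-162 + 90)/(-55 + 90) - 1*6845 = -72/35 - 6845 = -239647/35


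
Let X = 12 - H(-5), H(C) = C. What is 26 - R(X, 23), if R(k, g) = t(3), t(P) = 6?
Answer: 20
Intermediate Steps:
X = 17 (X = 12 - 1*(-5) = 12 + 5 = 17)
R(k, g) = 6
26 - R(X, 23) = 26 - 1*6 = 26 - 6 = 20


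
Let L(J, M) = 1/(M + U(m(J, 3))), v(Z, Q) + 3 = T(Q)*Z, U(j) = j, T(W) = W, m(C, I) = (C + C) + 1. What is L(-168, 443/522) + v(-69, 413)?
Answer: -4971170022/174427 ≈ -28500.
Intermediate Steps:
m(C, I) = 1 + 2*C (m(C, I) = 2*C + 1 = 1 + 2*C)
v(Z, Q) = -3 + Q*Z
L(J, M) = 1/(1 + M + 2*J) (L(J, M) = 1/(M + (1 + 2*J)) = 1/(1 + M + 2*J))
L(-168, 443/522) + v(-69, 413) = 1/(1 + 443/522 + 2*(-168)) + (-3 + 413*(-69)) = 1/(1 + 443*(1/522) - 336) + (-3 - 28497) = 1/(1 + 443/522 - 336) - 28500 = 1/(-174427/522) - 28500 = -522/174427 - 28500 = -4971170022/174427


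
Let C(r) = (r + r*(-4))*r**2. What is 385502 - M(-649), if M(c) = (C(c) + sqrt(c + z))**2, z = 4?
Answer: 385502 - (820078347 + I*sqrt(645))**2 ≈ -6.7253e+17 - 4.1655e+10*I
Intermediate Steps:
C(r) = -3*r**3 (C(r) = (r - 4*r)*r**2 = (-3*r)*r**2 = -3*r**3)
M(c) = (sqrt(4 + c) - 3*c**3)**2 (M(c) = (-3*c**3 + sqrt(c + 4))**2 = (-3*c**3 + sqrt(4 + c))**2 = (sqrt(4 + c) - 3*c**3)**2)
385502 - M(-649) = 385502 - (-sqrt(4 - 649) + 3*(-649)**3)**2 = 385502 - (-sqrt(-645) + 3*(-273359449))**2 = 385502 - (-I*sqrt(645) - 820078347)**2 = 385502 - (-820078347 - I*sqrt(645))**2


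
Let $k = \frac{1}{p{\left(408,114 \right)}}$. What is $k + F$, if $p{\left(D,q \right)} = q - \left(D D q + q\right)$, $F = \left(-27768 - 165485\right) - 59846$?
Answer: $- \frac{4803033400705}{18976896} \approx -2.531 \cdot 10^{5}$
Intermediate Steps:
$F = -253099$ ($F = -193253 - 59846 = -253099$)
$p{\left(D,q \right)} = - q D^{2}$ ($p{\left(D,q \right)} = q - \left(D^{2} q + q\right) = q - \left(q D^{2} + q\right) = q - \left(q + q D^{2}\right) = - q D^{2}$)
$k = - \frac{1}{18976896}$ ($k = \frac{1}{\left(-1\right) 114 \cdot 408^{2}} = \frac{1}{\left(-1\right) 114 \cdot 166464} = \frac{1}{-18976896} = - \frac{1}{18976896} \approx -5.2696 \cdot 10^{-8}$)
$k + F = - \frac{1}{18976896} - 253099 = - \frac{4803033400705}{18976896}$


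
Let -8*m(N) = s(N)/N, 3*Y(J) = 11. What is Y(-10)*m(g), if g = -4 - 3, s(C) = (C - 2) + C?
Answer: -22/21 ≈ -1.0476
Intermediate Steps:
s(C) = -2 + 2*C (s(C) = (-2 + C) + C = -2 + 2*C)
g = -7
Y(J) = 11/3 (Y(J) = (1/3)*11 = 11/3)
m(N) = -(-2 + 2*N)/(8*N)
Y(-10)*m(g) = 11*((1/4)*(1 - 1*(-7))/(-7))/3 = 11*((1/4)*(-1/7)*(1 + 7))/3 = 11*((1/4)*(-1/7)*8)/3 = (11/3)*(-2/7) = -22/21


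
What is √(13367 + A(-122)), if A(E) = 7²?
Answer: 2*√3354 ≈ 115.83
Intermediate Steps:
A(E) = 49
√(13367 + A(-122)) = √(13367 + 49) = √13416 = 2*√3354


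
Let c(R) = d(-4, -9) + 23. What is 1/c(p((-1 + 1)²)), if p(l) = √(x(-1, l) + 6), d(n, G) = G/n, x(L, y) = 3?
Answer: 4/101 ≈ 0.039604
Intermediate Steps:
p(l) = 3 (p(l) = √(3 + 6) = √9 = 3)
c(R) = 101/4 (c(R) = -9/(-4) + 23 = -9*(-¼) + 23 = 9/4 + 23 = 101/4)
1/c(p((-1 + 1)²)) = 1/(101/4) = 4/101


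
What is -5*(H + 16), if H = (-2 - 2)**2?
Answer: -160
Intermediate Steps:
H = 16 (H = (-4)**2 = 16)
-5*(H + 16) = -5*(16 + 16) = -5*32 = -160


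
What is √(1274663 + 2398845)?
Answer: 2*√918377 ≈ 1916.6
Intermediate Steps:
√(1274663 + 2398845) = √3673508 = 2*√918377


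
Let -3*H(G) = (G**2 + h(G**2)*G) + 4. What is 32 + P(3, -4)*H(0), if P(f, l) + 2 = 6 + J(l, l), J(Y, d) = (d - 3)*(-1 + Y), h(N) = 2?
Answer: -20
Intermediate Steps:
J(Y, d) = (-1 + Y)*(-3 + d) (J(Y, d) = (-3 + d)*(-1 + Y) = (-1 + Y)*(-3 + d))
P(f, l) = 7 + l**2 - 4*l (P(f, l) = -2 + (6 + (3 - l - 3*l + l*l)) = -2 + (6 + (3 - l - 3*l + l**2)) = -2 + (6 + (3 + l**2 - 4*l)) = -2 + (9 + l**2 - 4*l) = 7 + l**2 - 4*l)
H(G) = -4/3 - 2*G/3 - G**2/3 (H(G) = -((G**2 + 2*G) + 4)/3 = -(4 + G**2 + 2*G)/3 = -4/3 - 2*G/3 - G**2/3)
32 + P(3, -4)*H(0) = 32 + (7 + (-4)**2 - 4*(-4))*(-4/3 - 2/3*0 - 1/3*0**2) = 32 + (7 + 16 + 16)*(-4/3 + 0 - 1/3*0) = 32 + 39*(-4/3 + 0 + 0) = 32 + 39*(-4/3) = 32 - 52 = -20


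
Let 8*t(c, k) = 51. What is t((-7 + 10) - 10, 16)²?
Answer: 2601/64 ≈ 40.641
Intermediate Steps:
t(c, k) = 51/8 (t(c, k) = (⅛)*51 = 51/8)
t((-7 + 10) - 10, 16)² = (51/8)² = 2601/64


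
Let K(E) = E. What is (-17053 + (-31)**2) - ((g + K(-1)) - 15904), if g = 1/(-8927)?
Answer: -1669348/8927 ≈ -187.00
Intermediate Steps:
g = -1/8927 ≈ -0.00011202
(-17053 + (-31)**2) - ((g + K(-1)) - 15904) = (-17053 + (-31)**2) - ((-1/8927 - 1) - 15904) = (-17053 + 961) - (-8928/8927 - 15904) = -16092 - 1*(-141983936/8927) = -16092 + 141983936/8927 = -1669348/8927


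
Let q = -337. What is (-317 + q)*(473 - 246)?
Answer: -148458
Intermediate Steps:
(-317 + q)*(473 - 246) = (-317 - 337)*(473 - 246) = -654*227 = -148458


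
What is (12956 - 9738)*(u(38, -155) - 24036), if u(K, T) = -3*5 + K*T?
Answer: -96350138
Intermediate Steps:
u(K, T) = -15 + K*T
(12956 - 9738)*(u(38, -155) - 24036) = (12956 - 9738)*((-15 + 38*(-155)) - 24036) = 3218*((-15 - 5890) - 24036) = 3218*(-5905 - 24036) = 3218*(-29941) = -96350138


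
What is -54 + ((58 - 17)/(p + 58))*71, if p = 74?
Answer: -4217/132 ≈ -31.947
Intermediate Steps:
-54 + ((58 - 17)/(p + 58))*71 = -54 + ((58 - 17)/(74 + 58))*71 = -54 + (41/132)*71 = -54 + 2911/132 = -4217/132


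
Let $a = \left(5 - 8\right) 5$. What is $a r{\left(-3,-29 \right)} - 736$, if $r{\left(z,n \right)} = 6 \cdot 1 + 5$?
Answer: $-901$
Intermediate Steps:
$r{\left(z,n \right)} = 11$ ($r{\left(z,n \right)} = 6 + 5 = 11$)
$a = -15$ ($a = \left(-3\right) 5 = -15$)
$a r{\left(-3,-29 \right)} - 736 = \left(-15\right) 11 - 736 = -165 - 736 = -901$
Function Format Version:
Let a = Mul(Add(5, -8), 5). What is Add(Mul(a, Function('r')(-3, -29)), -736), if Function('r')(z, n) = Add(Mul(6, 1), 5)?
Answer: -901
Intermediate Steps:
Function('r')(z, n) = 11 (Function('r')(z, n) = Add(6, 5) = 11)
a = -15 (a = Mul(-3, 5) = -15)
Add(Mul(a, Function('r')(-3, -29)), -736) = Add(Mul(-15, 11), -736) = Add(-165, -736) = -901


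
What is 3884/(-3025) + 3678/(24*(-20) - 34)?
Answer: -6561163/777425 ≈ -8.4396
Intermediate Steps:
3884/(-3025) + 3678/(24*(-20) - 34) = 3884*(-1/3025) + 3678/(-480 - 34) = -3884/3025 + 3678/(-514) = -3884/3025 + 3678*(-1/514) = -3884/3025 - 1839/257 = -6561163/777425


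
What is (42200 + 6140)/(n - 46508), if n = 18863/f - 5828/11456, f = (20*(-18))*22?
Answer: -17132662800/16484389783 ≈ -1.0393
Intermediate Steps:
f = -7920 (f = -360*22 = -7920)
n = -1024423/354420 (n = 18863/(-7920) - 5828/11456 = 18863*(-1/7920) - 5828*1/11456 = -18863/7920 - 1457/2864 = -1024423/354420 ≈ -2.8904)
(42200 + 6140)/(n - 46508) = (42200 + 6140)/(-1024423/354420 - 46508) = 48340/(-16484389783/354420) = 48340*(-354420/16484389783) = -17132662800/16484389783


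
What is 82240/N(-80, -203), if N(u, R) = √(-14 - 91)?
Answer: -16448*I*√105/21 ≈ -8025.8*I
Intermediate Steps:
N(u, R) = I*√105 (N(u, R) = √(-105) = I*√105)
82240/N(-80, -203) = 82240/((I*√105)) = 82240*(-I*√105/105) = -16448*I*√105/21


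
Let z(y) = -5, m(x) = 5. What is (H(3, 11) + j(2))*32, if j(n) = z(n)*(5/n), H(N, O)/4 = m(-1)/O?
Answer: -3760/11 ≈ -341.82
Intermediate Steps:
H(N, O) = 20/O (H(N, O) = 4*(5/O) = 20/O)
j(n) = -25/n
(H(3, 11) + j(2))*32 = (20/11 - 25/2)*32 = -235/22*32 = -3760/11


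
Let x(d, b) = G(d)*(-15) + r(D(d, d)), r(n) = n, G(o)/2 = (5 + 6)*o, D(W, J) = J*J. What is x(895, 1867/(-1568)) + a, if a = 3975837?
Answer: 4481512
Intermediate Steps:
D(W, J) = J²
G(o) = 22*o (G(o) = 2*((5 + 6)*o) = 2*(11*o) = 22*o)
x(d, b) = d² - 330*d (x(d, b) = (22*d)*(-15) + d² = -330*d + d² = d² - 330*d)
x(895, 1867/(-1568)) + a = 895*(-330 + 895) + 3975837 = 895*565 + 3975837 = 505675 + 3975837 = 4481512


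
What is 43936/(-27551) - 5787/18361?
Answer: -966146533/505863911 ≈ -1.9099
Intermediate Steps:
43936/(-27551) - 5787/18361 = 43936*(-1/27551) - 5787*1/18361 = -43936/27551 - 5787/18361 = -966146533/505863911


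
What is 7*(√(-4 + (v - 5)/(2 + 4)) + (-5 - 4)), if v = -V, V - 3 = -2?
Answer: -63 + 7*I*√5 ≈ -63.0 + 15.652*I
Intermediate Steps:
V = 1 (V = 3 - 2 = 1)
v = -1 (v = -1*1 = -1)
7*(√(-4 + (v - 5)/(2 + 4)) + (-5 - 4)) = 7*(√(-4 + (-1 - 5)/(2 + 4)) + (-5 - 4)) = 7*(√(-4 - 6/6) - 9) = 7*(√(-4 - 6*⅙) - 9) = 7*(√(-4 - 1) - 9) = 7*(√(-5) - 9) = 7*(I*√5 - 9) = 7*(-9 + I*√5) = -63 + 7*I*√5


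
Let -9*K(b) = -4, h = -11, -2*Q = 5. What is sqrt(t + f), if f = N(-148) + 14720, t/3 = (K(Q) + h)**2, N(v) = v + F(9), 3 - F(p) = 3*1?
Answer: sqrt(1207407)/9 ≈ 122.09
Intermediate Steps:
Q = -5/2 (Q = -1/2*5 = -5/2 ≈ -2.5000)
K(b) = 4/9 (K(b) = -1/9*(-4) = 4/9)
F(p) = 0 (F(p) = 3 - 3 = 0)
N(v) = v (N(v) = v + 0 = v)
t = 9025/27 (t = 3*(4/9 - 11)**2 = 3*(-95/9)**2 = 3*(9025/81) = 9025/27 ≈ 334.26)
f = 14572 (f = -148 + 14720 = 14572)
sqrt(t + f) = sqrt(9025/27 + 14572) = sqrt(402469/27) = sqrt(1207407)/9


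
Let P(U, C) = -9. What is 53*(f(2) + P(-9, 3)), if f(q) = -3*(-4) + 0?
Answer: 159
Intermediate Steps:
f(q) = 12 (f(q) = 12 + 0 = 12)
53*(f(2) + P(-9, 3)) = 53*(12 - 9) = 53*3 = 159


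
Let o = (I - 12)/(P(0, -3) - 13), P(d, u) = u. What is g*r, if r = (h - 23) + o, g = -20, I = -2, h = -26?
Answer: 1925/2 ≈ 962.50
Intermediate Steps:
o = 7/8 (o = (-2 - 12)/(-3 - 13) = -14/(-16) = -14*(-1/16) = 7/8 ≈ 0.87500)
r = -385/8 (r = (-26 - 23) + 7/8 = -49 + 7/8 = -385/8 ≈ -48.125)
g*r = -20*(-385/8) = 1925/2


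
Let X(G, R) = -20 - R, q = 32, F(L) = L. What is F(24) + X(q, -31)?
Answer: 35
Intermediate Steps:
F(24) + X(q, -31) = 24 + (-20 - 1*(-31)) = 24 + (-20 + 31) = 24 + 11 = 35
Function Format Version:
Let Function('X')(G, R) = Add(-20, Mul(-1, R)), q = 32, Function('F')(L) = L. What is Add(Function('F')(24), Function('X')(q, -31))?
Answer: 35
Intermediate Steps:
Add(Function('F')(24), Function('X')(q, -31)) = Add(24, Add(-20, Mul(-1, -31))) = Add(24, Add(-20, 31)) = Add(24, 11) = 35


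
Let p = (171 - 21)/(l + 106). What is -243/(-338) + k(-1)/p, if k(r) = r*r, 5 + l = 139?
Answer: 3919/1690 ≈ 2.3189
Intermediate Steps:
l = 134 (l = -5 + 139 = 134)
k(r) = r²
p = 5/8 (p = (171 - 21)/(134 + 106) = 150/240 = 150*(1/240) = 5/8 ≈ 0.62500)
-243/(-338) + k(-1)/p = -243/(-338) + (-1)²/(5/8) = -243*(-1/338) + 1*(8/5) = 243/338 + 8/5 = 3919/1690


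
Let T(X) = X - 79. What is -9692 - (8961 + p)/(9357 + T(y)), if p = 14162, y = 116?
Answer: -91069771/9394 ≈ -9694.5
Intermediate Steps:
T(X) = -79 + X
-9692 - (8961 + p)/(9357 + T(y)) = -9692 - (8961 + 14162)/(9357 + (-79 + 116)) = -9692 - 23123/(9357 + 37) = -9692 - 23123/9394 = -91069771/9394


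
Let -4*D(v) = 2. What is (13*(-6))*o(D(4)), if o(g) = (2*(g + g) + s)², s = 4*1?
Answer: -312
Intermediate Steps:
D(v) = -½ (D(v) = -¼*2 = -½)
s = 4
o(g) = (4 + 4*g)² (o(g) = (2*(g + g) + 4)² = (2*(2*g) + 4)² = (4*g + 4)² = (4 + 4*g)²)
(13*(-6))*o(D(4)) = (13*(-6))*(16*(1 - ½)²) = -1248*(½)² = -1248/4 = -78*4 = -312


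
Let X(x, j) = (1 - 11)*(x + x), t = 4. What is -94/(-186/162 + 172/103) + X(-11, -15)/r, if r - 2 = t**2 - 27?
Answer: -2671946/13059 ≈ -204.61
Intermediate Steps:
X(x, j) = -20*x
r = -9 (r = 2 + (4**2 - 27) = 2 + (16 - 27) = 2 - 11 = -9)
-94/(-186/162 + 172/103) + X(-11, -15)/r = -94/(-186/162 + 172/103) - 20*(-11)/(-9) = -94/(-186*1/162 + 172*(1/103)) + 220*(-1/9) = -94/(-31/27 + 172/103) - 220/9 = -94/1451/2781 - 220/9 = -94*2781/1451 - 220/9 = -261414/1451 - 220/9 = -2671946/13059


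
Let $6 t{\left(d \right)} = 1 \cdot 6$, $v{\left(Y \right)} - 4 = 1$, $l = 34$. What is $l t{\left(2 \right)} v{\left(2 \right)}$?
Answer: $170$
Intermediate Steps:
$v{\left(Y \right)} = 5$ ($v{\left(Y \right)} = 4 + 1 = 5$)
$t{\left(d \right)} = 1$ ($t{\left(d \right)} = \frac{1 \cdot 6}{6} = \frac{1}{6} \cdot 6 = 1$)
$l t{\left(2 \right)} v{\left(2 \right)} = 34 \cdot 1 \cdot 5 = 34 \cdot 5 = 170$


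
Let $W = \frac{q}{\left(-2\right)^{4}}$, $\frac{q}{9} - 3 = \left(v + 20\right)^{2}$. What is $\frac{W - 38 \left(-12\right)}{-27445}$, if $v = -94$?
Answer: $- \frac{56607}{439120} \approx -0.12891$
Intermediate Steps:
$q = 49311$ ($q = 27 + 9 \left(-94 + 20\right)^{2} = 27 + 9 \left(-74\right)^{2} = 27 + 9 \cdot 5476 = 27 + 49284 = 49311$)
$W = \frac{49311}{16}$ ($W = \frac{49311}{\left(-2\right)^{4}} = \frac{49311}{16} \approx 3081.9$)
$\frac{W - 38 \left(-12\right)}{-27445} = \frac{\frac{49311}{16} - 38 \left(-12\right)}{-27445} = \left(\frac{49311}{16} - -456\right) \left(- \frac{1}{27445}\right) = \left(\frac{49311}{16} + 456\right) \left(- \frac{1}{27445}\right) = \frac{56607}{16} \left(- \frac{1}{27445}\right) = - \frac{56607}{439120}$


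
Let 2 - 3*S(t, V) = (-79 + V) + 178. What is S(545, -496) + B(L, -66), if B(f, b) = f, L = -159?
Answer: -26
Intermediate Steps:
S(t, V) = -97/3 - V/3 (S(t, V) = ⅔ - ((-79 + V) + 178)/3 = ⅔ - (99 + V)/3 = ⅔ + (-33 - V/3) = -97/3 - V/3)
S(545, -496) + B(L, -66) = (-97/3 - ⅓*(-496)) - 159 = (-97/3 + 496/3) - 159 = 133 - 159 = -26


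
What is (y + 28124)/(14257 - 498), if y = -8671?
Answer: 19453/13759 ≈ 1.4138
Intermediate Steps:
(y + 28124)/(14257 - 498) = (-8671 + 28124)/(14257 - 498) = 19453/13759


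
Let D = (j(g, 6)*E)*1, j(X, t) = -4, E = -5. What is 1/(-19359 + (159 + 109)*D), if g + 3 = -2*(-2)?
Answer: -1/13999 ≈ -7.1434e-5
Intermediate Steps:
g = 1 (g = -3 - 2*(-2) = -3 + 4 = 1)
D = 20 (D = -4*(-5)*1 = 20*1 = 20)
1/(-19359 + (159 + 109)*D) = 1/(-19359 + (159 + 109)*20) = 1/(-19359 + 268*20) = 1/(-19359 + 5360) = 1/(-13999) = -1/13999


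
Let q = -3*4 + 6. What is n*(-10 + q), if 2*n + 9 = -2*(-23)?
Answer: -296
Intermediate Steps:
n = 37/2 (n = -9/2 + (-2*(-23))/2 = -9/2 + (1/2)*46 = -9/2 + 23 = 37/2 ≈ 18.500)
q = -6 (q = -12 + 6 = -6)
n*(-10 + q) = 37*(-10 - 6)/2 = (37/2)*(-16) = -296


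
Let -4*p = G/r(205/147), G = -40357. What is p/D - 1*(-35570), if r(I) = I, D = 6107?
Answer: 178131244279/5007740 ≈ 35571.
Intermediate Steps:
p = 5932479/820 (p = -(-40357)/(4*(205/147)) = -(-40357)/(4*(205*(1/147))) = -(-40357)/(4*205/147) = -(-40357)*147/(4*205) = -¼*(-5932479/205) = 5932479/820 ≈ 7234.7)
p/D - 1*(-35570) = (5932479/820)/6107 - 1*(-35570) = (5932479/820)*(1/6107) + 35570 = 5932479/5007740 + 35570 = 178131244279/5007740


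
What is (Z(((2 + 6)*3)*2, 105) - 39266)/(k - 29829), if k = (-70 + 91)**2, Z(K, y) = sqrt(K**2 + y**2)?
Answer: 19633/14694 - sqrt(1481)/9796 ≈ 1.3322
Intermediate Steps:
k = 441 (k = 21**2 = 441)
(Z(((2 + 6)*3)*2, 105) - 39266)/(k - 29829) = (sqrt((((2 + 6)*3)*2)**2 + 105**2) - 39266)/(441 - 29829) = (sqrt(((8*3)*2)**2 + 11025) - 39266)/(-29388) = (sqrt((24*2)**2 + 11025) - 39266)*(-1/29388) = (sqrt(48**2 + 11025) - 39266)*(-1/29388) = (sqrt(2304 + 11025) - 39266)*(-1/29388) = (sqrt(13329) - 39266)*(-1/29388) = (3*sqrt(1481) - 39266)*(-1/29388) = (-39266 + 3*sqrt(1481))*(-1/29388) = 19633/14694 - sqrt(1481)/9796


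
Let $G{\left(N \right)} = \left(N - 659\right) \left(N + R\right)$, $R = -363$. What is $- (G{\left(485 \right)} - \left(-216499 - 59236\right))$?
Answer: $-254507$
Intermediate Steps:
$G{\left(N \right)} = \left(-659 + N\right) \left(-363 + N\right)$ ($G{\left(N \right)} = \left(N - 659\right) \left(N - 363\right) = \left(-659 + N\right) \left(-363 + N\right)$)
$- (G{\left(485 \right)} - \left(-216499 - 59236\right)) = - (\left(239217 + 485^{2} - 495670\right) - \left(-216499 - 59236\right)) = - (\left(239217 + 235225 - 495670\right) - -275735) = - (-21228 + 275735) = \left(-1\right) 254507 = -254507$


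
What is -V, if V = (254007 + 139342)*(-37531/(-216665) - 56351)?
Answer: 4802497019319516/216665 ≈ 2.2166e+10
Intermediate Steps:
V = -4802497019319516/216665 (V = 393349*(-37531*(-1/216665) - 56351) = 393349*(37531/216665 - 56351) = 393349*(-12209251884/216665) = -4802497019319516/216665 ≈ -2.2166e+10)
-V = -1*(-4802497019319516/216665) = 4802497019319516/216665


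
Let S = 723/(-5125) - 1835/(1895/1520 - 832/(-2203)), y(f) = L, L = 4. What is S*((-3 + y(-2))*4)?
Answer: -5039207453116/1115061625 ≈ -4519.2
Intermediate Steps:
y(f) = 4
S = -1259801863279/1115061625 (S = 723*(-1/5125) - 1835/(1895*(1/1520) - 832*(-1/2203)) = -723/5125 - 1835/(379/304 + 832/2203) = -723/5125 - 1835/1087865/669712 = -723/5125 - 1835*669712/1087865 = -723/5125 - 245784304/217573 = -1259801863279/1115061625 ≈ -1129.8)
S*((-3 + y(-2))*4) = -1259801863279*(-3 + 4)*4/1115061625 = -1259801863279*4/1115061625 = -1259801863279/1115061625*4 = -5039207453116/1115061625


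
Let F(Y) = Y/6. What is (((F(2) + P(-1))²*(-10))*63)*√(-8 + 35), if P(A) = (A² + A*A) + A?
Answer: -3360*√3 ≈ -5819.7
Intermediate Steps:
P(A) = A + 2*A² (P(A) = (A² + A²) + A = 2*A² + A = A + 2*A²)
F(Y) = Y/6 (F(Y) = Y*(⅙) = Y/6)
(((F(2) + P(-1))²*(-10))*63)*√(-8 + 35) = ((((⅙)*2 - (1 + 2*(-1)))²*(-10))*63)*√(-8 + 35) = (((⅓ - (1 - 2))²*(-10))*63)*√27 = (((⅓ - 1*(-1))²*(-10))*63)*(3*√3) = (((⅓ + 1)²*(-10))*63)*(3*√3) = (((4/3)²*(-10))*63)*(3*√3) = (((16/9)*(-10))*63)*(3*√3) = (-160/9*63)*(3*√3) = -3360*√3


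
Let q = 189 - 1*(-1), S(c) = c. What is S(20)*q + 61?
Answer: 3861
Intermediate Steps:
q = 190 (q = 189 + 1 = 190)
S(20)*q + 61 = 20*190 + 61 = 3800 + 61 = 3861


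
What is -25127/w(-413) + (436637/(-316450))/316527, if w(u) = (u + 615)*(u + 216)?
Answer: 629206951074818/996491195588775 ≈ 0.63142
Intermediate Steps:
w(u) = (216 + u)*(615 + u) (w(u) = (615 + u)*(216 + u) = (216 + u)*(615 + u))
-25127/w(-413) + (436637/(-316450))/316527 = -25127/(132840 + (-413)**2 + 831*(-413)) + (436637/(-316450))/316527 = -25127/(132840 + 170569 - 343203) + (436637*(-1/316450))*(1/316527) = -25127/(-39794) - 436637/316450*1/316527 = -25127*(-1/39794) - 436637/100164969150 = 25127/39794 - 436637/100164969150 = 629206951074818/996491195588775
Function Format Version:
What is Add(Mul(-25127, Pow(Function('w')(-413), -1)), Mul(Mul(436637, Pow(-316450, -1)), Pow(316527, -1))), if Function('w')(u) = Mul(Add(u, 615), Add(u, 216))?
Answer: Rational(629206951074818, 996491195588775) ≈ 0.63142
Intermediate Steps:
Function('w')(u) = Mul(Add(216, u), Add(615, u)) (Function('w')(u) = Mul(Add(615, u), Add(216, u)) = Mul(Add(216, u), Add(615, u)))
Add(Mul(-25127, Pow(Function('w')(-413), -1)), Mul(Mul(436637, Pow(-316450, -1)), Pow(316527, -1))) = Add(Mul(-25127, Pow(Add(132840, Pow(-413, 2), Mul(831, -413)), -1)), Mul(Mul(436637, Pow(-316450, -1)), Pow(316527, -1))) = Add(Mul(-25127, Pow(Add(132840, 170569, -343203), -1)), Mul(Mul(436637, Rational(-1, 316450)), Rational(1, 316527))) = Add(Mul(-25127, Pow(-39794, -1)), Mul(Rational(-436637, 316450), Rational(1, 316527))) = Add(Mul(-25127, Rational(-1, 39794)), Rational(-436637, 100164969150)) = Add(Rational(25127, 39794), Rational(-436637, 100164969150)) = Rational(629206951074818, 996491195588775)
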